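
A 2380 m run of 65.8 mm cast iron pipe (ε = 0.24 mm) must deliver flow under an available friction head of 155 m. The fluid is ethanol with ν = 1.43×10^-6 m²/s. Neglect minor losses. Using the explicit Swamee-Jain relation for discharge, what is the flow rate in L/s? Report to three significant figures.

Q ≈ 5.78 L/s

Swamee-Jain (Type II): Q = -0.965·√(gD⁵h_f/L)·ln[ε/(3.7D) + √(3.17ν²L/(gD³h_f))]
√(gD⁵h_f/L) = √(9.81·0.0658⁵·155/2380) = 8.877×10^-4
ε/(3.7D) = 9.86×10^-4; √(3.17ν²L/(gD³h_f)) = 1.89×10^-4
Q = -0.965·8.877×10^-4·ln(0.001175) = 0.005780 m³/s
Check: V = 1.70 m/s, Re = 7.82×10^4, f = 0.02939, h_f = 157 m ≈ 155 m ✓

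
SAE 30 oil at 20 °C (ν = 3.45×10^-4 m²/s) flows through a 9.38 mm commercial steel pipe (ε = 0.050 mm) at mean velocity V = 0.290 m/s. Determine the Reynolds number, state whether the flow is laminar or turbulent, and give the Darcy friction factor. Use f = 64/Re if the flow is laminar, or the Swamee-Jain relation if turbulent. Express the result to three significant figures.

Re ≈ 7.88; laminar; f = 64/Re ≈ 8.12

Re = VD/ν = 0.2900·0.00938/3.45×10^-4 = 7.88
Re < 2300 → laminar → f = 64/Re = 8.117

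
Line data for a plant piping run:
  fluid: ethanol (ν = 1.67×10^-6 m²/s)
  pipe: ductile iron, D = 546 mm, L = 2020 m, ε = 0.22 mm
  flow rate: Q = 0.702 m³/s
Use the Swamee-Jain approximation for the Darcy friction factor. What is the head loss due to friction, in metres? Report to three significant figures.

h_f ≈ 28.2 m

V = 4Q/(πD²) = 4·0.702/(π·0.546²) = 2.998 m/s
Re = VD/ν = 2.998·0.546/1.67×10^-6 = 9.80×10^5 → turbulent
ε/D = 0.22/546 = 4.03×10^-4
Swamee-Jain: f = 0.01662
h_f = f(L/D)V²/(2g) = 0.01662·(2020/0.546)·2.998²/(2·9.81) = 28.17 m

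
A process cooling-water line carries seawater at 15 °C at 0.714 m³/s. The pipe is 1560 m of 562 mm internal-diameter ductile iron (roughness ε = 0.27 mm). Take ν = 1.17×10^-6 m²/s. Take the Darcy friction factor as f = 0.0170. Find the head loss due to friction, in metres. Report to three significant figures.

h_f ≈ 19.9 m

V = 4Q/(πD²) = 4·0.714/(π·0.562²) = 2.878 m/s
h_f = f(L/D)V²/(2g) = 0.01700·(1560/0.562)·2.878²/(2·9.81) = 19.93 m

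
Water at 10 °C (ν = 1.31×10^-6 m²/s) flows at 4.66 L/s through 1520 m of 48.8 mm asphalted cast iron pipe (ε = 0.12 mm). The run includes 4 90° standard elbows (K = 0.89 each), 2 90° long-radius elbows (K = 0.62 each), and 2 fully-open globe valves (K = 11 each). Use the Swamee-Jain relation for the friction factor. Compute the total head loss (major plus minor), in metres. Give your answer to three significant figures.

H_L ≈ 271 m

V = 4Q/(πD²) = 2.491 m/s; V²/2g = 0.3164 m
Re = 9.28×10^4, ε/D = 0.00246 → f = 0.02659 (Swamee-Jain)
Major: h_f = f(L/D)·V²/2g = 0.02659·31148·0.3164 = 262.1 m
Minor: ΣK = 26.8; h_m = ΣK·V²/2g = 8.479 m
Total H_L = 262.1 + 8.479 = 270.5 m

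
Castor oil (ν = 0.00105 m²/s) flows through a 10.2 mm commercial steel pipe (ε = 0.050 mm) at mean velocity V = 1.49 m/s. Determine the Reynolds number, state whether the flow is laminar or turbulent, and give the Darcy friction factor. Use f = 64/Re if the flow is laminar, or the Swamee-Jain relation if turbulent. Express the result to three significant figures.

Re = VD/ν = 1.490·0.0102/0.00105 = 14.5
Re < 2300 → laminar → f = 64/Re = 4.422

Re ≈ 14.5; laminar; f = 64/Re ≈ 4.42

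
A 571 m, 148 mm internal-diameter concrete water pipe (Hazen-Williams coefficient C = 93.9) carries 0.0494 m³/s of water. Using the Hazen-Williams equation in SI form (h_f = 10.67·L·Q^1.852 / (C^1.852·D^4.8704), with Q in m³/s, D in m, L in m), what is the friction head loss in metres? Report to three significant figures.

h_f ≈ 56.7 m

h_f = 10.67·571·0.0494^1.852 / (93.9^1.852·0.148^4.8704) = 56.67 m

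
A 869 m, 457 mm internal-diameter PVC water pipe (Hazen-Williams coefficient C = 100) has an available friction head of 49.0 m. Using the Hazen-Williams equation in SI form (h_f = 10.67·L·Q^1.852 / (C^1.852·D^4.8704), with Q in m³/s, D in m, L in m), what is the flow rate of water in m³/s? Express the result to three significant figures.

Q ≈ 0.752 m³/s

Rearranging: Q = [h_f·C^1.852·D^4.8704 / (10.67·L)]^(1/1.852)
Q = [49.0·100^1.852·0.457^4.8704 / (10.67·869)]^0.540 = 0.7519 m³/s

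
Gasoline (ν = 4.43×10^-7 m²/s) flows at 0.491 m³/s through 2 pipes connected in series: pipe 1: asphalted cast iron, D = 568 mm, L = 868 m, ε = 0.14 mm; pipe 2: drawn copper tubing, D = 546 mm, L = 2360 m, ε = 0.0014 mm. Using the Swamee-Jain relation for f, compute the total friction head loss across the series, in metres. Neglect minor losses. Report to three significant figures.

Pipe 1: V = 1.938 m/s, Re = 2.48×10^6, ε/D = 2.46×10^-4, f = 0.01476, h_1 = f(L/D)V²/2g = 4.317 m
Pipe 2: V = 2.097 m/s, Re = 2.58×10^6, ε/D = 2.56×10^-6, f = 0.01007, h_2 = f(L/D)V²/2g = 9.757 m
Series → Q common, losses add: H = Σh = 14.07 m

H ≈ 14.1 m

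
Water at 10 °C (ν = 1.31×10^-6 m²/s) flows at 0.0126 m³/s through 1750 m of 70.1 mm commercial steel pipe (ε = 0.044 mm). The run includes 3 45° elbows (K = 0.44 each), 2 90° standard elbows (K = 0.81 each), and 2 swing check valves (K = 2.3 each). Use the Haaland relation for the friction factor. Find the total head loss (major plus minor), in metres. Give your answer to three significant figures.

H_L ≈ 268 m

V = 4Q/(πD²) = 3.265 m/s; V²/2g = 0.5432 m
Re = 1.75×10^5, ε/D = 6.28×10^-4 → f = 0.01949 (Haaland)
Major: h_f = f(L/D)·V²/2g = 0.01949·24964·0.5432 = 264.3 m
Minor: ΣK = 7.54; h_m = ΣK·V²/2g = 4.096 m
Total H_L = 264.3 + 4.096 = 268.4 m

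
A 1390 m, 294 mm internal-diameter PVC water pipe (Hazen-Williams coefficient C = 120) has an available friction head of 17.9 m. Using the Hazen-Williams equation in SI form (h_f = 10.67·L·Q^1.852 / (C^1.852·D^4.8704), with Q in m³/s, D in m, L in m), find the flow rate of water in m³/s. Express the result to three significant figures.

Q ≈ 0.127 m³/s

Rearranging: Q = [h_f·C^1.852·D^4.8704 / (10.67·L)]^(1/1.852)
Q = [17.9·120^1.852·0.294^4.8704 / (10.67·1390)]^0.540 = 0.1274 m³/s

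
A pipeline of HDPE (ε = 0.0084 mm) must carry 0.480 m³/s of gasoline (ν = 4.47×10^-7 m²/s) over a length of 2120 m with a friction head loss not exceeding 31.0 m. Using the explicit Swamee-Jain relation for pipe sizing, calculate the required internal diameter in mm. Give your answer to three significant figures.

D ≈ 424 mm

Swamee-Jain (Type III): D = 0.66·[ε^1.25·(LQ²/(gh_f))^4.75 + ν·Q^9.4·(L/(gh_f))^5.2]^0.04
LQ²/(gh_f) = 1.606; L/(gh_f) = 6.971
Term 1 = ε^1.25·(…)^4.75 = 4.29×10^-6; Term 2 = ν·Q^9.4·(…)^5.2 = 1.09×10^-5
D = 0.66·(4.29×10^-6 + 1.09×10^-5)^0.04 = 0.4235 m = 424 mm
Check: V = 3.41 m/s, Re = 3.23×10^6, f = 0.01052, h_f = 31.2 m ≈ 31.0 m ✓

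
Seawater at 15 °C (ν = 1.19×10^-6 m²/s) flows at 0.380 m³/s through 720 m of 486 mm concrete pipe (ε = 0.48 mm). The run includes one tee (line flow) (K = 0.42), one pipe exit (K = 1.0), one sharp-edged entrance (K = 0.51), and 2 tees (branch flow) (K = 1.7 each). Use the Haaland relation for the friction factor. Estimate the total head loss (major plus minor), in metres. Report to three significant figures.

H_L ≈ 7.46 m

V = 4Q/(πD²) = 2.048 m/s; V²/2g = 0.2139 m
Re = 8.37×10^5, ε/D = 9.88×10^-4 → f = 0.01994 (Haaland)
Major: h_f = f(L/D)·V²/2g = 0.01994·1481·0.2139 = 6.316 m
Minor: ΣK = 5.33; h_m = ΣK·V²/2g = 1.140 m
Total H_L = 6.316 + 1.140 = 7.456 m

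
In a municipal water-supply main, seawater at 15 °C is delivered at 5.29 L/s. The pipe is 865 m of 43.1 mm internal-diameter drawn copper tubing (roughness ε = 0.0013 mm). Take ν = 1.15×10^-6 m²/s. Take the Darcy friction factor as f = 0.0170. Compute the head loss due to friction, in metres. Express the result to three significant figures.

V = 4Q/(πD²) = 4·0.00529/(π·0.0431²) = 3.626 m/s
h_f = f(L/D)V²/(2g) = 0.01700·(865/0.0431)·3.626²/(2·9.81) = 228.6 m

h_f ≈ 229 m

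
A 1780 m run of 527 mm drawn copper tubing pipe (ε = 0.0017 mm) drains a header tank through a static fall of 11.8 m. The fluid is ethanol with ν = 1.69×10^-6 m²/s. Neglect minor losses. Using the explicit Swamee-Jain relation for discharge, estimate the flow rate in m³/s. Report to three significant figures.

Q ≈ 0.514 m³/s

Swamee-Jain (Type II): Q = -0.965·√(gD⁵h_f/L)·ln[ε/(3.7D) + √(3.17ν²L/(gD³h_f))]
√(gD⁵h_f/L) = √(9.81·0.527⁵·11.8/1780) = 0.05142
ε/(3.7D) = 8.72×10^-7; √(3.17ν²L/(gD³h_f)) = 3.08×10^-5
Q = -0.965·0.05142·ln(3.171×10^-5) = 0.5140 m³/s
Check: V = 2.36 m/s, Re = 7.35×10^5, f = 0.01230, h_f = 11.8 m ≈ 11.8 m ✓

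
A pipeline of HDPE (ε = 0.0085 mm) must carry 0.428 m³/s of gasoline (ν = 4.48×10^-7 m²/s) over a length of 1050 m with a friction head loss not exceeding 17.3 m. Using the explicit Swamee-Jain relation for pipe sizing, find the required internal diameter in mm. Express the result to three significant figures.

D ≈ 396 mm

Swamee-Jain (Type III): D = 0.66·[ε^1.25·(LQ²/(gh_f))^4.75 + ν·Q^9.4·(L/(gh_f))^5.2]^0.04
LQ²/(gh_f) = 1.133; L/(gh_f) = 6.187
Term 1 = ε^1.25·(…)^4.75 = 8.32×10^-7; Term 2 = ν·Q^9.4·(…)^5.2 = 2.01×10^-6
D = 0.66·(8.32×10^-7 + 2.01×10^-6)^0.04 = 0.3960 m = 396 mm
Check: V = 3.48 m/s, Re = 3.07×10^6, f = 0.01063, h_f = 17.4 m ≈ 17.3 m ✓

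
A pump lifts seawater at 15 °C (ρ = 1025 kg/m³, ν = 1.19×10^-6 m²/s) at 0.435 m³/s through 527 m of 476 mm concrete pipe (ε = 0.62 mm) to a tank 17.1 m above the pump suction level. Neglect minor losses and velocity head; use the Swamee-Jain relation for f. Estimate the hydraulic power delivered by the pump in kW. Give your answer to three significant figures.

P_hyd ≈ 106 kW

V = 4Q/(πD²) = 2.444 m/s; Re = 9.78×10^5; ε/D = 0.00130; f = 0.02130
h_f = f(L/D)V²/2g = 7.184 m
Total head H = z + h_f = 17.1 + 7.184 = 24.28 m
P_hyd = ρgQH = 1025·9.81·0.435·24.28 = 106.2 kW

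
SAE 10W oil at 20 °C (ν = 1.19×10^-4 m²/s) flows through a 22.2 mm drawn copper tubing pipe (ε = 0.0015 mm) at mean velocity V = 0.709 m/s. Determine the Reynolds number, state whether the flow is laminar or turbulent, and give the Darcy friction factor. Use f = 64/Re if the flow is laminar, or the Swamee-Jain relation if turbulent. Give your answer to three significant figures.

Re = VD/ν = 0.7090·0.0222/1.19×10^-4 = 132
Re < 2300 → laminar → f = 64/Re = 0.4839

Re ≈ 132; laminar; f = 64/Re ≈ 0.484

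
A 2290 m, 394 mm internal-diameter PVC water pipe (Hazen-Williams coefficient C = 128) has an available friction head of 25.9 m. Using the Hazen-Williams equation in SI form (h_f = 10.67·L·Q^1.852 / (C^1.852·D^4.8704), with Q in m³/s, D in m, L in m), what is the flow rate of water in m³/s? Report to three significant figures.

Rearranging: Q = [h_f·C^1.852·D^4.8704 / (10.67·L)]^(1/1.852)
Q = [25.9·128^1.852·0.394^4.8704 / (10.67·2290)]^0.540 = 0.2737 m³/s

Q ≈ 0.274 m³/s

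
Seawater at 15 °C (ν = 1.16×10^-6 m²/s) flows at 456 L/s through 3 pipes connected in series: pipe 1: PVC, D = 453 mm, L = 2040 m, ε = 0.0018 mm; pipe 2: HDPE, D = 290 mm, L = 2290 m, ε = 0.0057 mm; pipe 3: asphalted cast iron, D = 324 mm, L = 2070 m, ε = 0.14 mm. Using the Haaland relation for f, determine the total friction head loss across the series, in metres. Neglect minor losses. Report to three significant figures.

H ≈ 399 m

Pipe 1: V = 2.829 m/s, Re = 1.10×10^6, ε/D = 3.97×10^-6, f = 0.01147, h_1 = f(L/D)V²/2g = 21.07 m
Pipe 2: V = 6.904 m/s, Re = 1.73×10^6, ε/D = 1.97×10^-5, f = 0.01112, h_2 = f(L/D)V²/2g = 213.3 m
Pipe 3: V = 5.531 m/s, Re = 1.54×10^6, ε/D = 4.32×10^-4, f = 0.01652, h_3 = f(L/D)V²/2g = 164.6 m
Series → Q common, losses add: H = Σh = 398.9 m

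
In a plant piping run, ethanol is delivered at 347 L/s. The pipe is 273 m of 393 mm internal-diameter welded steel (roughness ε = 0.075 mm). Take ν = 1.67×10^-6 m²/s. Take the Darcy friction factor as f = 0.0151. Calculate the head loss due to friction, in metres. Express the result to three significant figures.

V = 4Q/(πD²) = 4·0.347/(π·0.393²) = 2.861 m/s
h_f = f(L/D)V²/(2g) = 0.01510·(273/0.393)·2.861²/(2·9.81) = 4.375 m

h_f ≈ 4.37 m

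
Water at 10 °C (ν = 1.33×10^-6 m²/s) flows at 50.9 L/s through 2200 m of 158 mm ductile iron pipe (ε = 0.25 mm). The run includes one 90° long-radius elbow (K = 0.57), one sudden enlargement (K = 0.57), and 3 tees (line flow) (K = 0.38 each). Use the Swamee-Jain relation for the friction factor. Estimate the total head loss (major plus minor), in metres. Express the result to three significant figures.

H_L ≈ 110 m

V = 4Q/(πD²) = 2.596 m/s; V²/2g = 0.3435 m
Re = 3.08×10^5, ε/D = 0.00158 → f = 0.02286 (Swamee-Jain)
Major: h_f = f(L/D)·V²/2g = 0.02286·13924·0.3435 = 109.4 m
Minor: ΣK = 2.28; h_m = ΣK·V²/2g = 0.7832 m
Total H_L = 109.4 + 0.7832 = 110.1 m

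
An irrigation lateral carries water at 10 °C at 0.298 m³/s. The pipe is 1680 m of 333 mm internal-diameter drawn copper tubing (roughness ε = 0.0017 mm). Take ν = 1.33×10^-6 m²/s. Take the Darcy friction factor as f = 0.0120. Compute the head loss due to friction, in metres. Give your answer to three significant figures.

h_f ≈ 36.1 m

V = 4Q/(πD²) = 4·0.298/(π·0.333²) = 3.422 m/s
h_f = f(L/D)V²/(2g) = 0.01200·(1680/0.333)·3.422²/(2·9.81) = 36.13 m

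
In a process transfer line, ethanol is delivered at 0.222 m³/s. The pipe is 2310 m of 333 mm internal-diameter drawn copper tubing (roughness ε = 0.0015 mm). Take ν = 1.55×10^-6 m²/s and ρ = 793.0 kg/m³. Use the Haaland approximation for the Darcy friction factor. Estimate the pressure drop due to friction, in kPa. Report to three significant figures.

V = 4Q/(πD²) = 4·0.222/(π·0.333²) = 2.549 m/s
Re = VD/ν = 2.549·0.333/1.55×10^-6 = 5.48×10^5 → turbulent
ε/D = 0.0015/333 = 4.50×10^-6
Haaland: f = 0.01291
h_f = f(L/D)V²/(2g) = 0.01291·(2310/0.333)·2.549²/(2·9.81) = 29.65 m
Δp = ρg·h_f = 793.0·9.81·29.65 = 230.6 kPa

Δp ≈ 231 kPa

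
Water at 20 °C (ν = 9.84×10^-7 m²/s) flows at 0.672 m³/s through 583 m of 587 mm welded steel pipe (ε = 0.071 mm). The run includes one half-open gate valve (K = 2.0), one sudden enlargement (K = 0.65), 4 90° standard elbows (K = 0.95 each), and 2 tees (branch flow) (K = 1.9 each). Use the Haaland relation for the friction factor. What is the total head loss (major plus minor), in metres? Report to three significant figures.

H_L ≈ 7.37 m

V = 4Q/(πD²) = 2.483 m/s; V²/2g = 0.3143 m
Re = 1.48×10^6, ε/D = 1.21×10^-4 → f = 0.01329 (Haaland)
Major: h_f = f(L/D)·V²/2g = 0.01329·993.2·0.3143 = 4.148 m
Minor: ΣK = 10.2; h_m = ΣK·V²/2g = 3.221 m
Total H_L = 4.148 + 3.221 = 7.369 m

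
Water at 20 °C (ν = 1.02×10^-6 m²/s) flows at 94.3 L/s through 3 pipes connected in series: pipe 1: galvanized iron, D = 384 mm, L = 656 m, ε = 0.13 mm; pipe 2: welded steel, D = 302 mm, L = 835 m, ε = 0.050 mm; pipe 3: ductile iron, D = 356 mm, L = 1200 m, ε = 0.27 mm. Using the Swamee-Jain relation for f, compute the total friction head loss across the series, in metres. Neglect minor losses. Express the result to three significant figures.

H ≈ 7.82 m

Pipe 1: V = 0.8143 m/s, Re = 3.07×10^5, ε/D = 3.39×10^-4, f = 0.01729, h_1 = f(L/D)V²/2g = 0.9984 m
Pipe 2: V = 1.316 m/s, Re = 3.90×10^5, ε/D = 1.66×10^-4, f = 0.01556, h_2 = f(L/D)V²/2g = 3.800 m
Pipe 3: V = 0.9474 m/s, Re = 3.31×10^5, ε/D = 7.58×10^-4, f = 0.01957, h_3 = f(L/D)V²/2g = 3.018 m
Series → Q common, losses add: H = Σh = 7.817 m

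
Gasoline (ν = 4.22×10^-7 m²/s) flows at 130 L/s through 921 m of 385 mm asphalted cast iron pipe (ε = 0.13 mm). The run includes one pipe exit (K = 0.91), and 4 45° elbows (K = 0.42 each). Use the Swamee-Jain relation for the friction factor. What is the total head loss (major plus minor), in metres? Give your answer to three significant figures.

V = 4Q/(πD²) = 1.117 m/s; V²/2g = 0.06356 m
Re = 1.02×10^6, ε/D = 3.38×10^-4 → f = 0.01607 (Swamee-Jain)
Major: h_f = f(L/D)·V²/2g = 0.01607·2392·0.06356 = 2.443 m
Minor: ΣK = 2.59; h_m = ΣK·V²/2g = 0.1646 m
Total H_L = 2.443 + 0.1646 = 2.608 m

H_L ≈ 2.61 m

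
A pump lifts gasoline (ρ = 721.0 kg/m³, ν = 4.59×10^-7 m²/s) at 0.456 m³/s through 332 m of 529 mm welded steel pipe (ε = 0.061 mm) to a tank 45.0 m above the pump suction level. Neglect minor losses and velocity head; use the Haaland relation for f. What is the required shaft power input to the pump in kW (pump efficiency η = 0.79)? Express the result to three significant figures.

V = 4Q/(πD²) = 2.075 m/s; Re = 2.39×10^6; ε/D = 1.15×10^-4; f = 0.01290
h_f = f(L/D)V²/2g = 1.776 m
Total head H = z + h_f = 45.0 + 1.776 = 46.78 m
P_hyd = ρgQH = 721.0·9.81·0.456·46.78 = 150.9 kW
P_shaft = P_hyd/η = 150.9/0.79 = 191.0 kW

P_shaft ≈ 191 kW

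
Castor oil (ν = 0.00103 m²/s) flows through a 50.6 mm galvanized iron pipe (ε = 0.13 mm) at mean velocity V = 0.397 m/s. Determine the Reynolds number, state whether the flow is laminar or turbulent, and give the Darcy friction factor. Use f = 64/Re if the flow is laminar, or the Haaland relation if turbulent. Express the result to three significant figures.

Re = VD/ν = 0.3970·0.0506/0.00103 = 19.5
Re < 2300 → laminar → f = 64/Re = 3.282

Re ≈ 19.5; laminar; f = 64/Re ≈ 3.28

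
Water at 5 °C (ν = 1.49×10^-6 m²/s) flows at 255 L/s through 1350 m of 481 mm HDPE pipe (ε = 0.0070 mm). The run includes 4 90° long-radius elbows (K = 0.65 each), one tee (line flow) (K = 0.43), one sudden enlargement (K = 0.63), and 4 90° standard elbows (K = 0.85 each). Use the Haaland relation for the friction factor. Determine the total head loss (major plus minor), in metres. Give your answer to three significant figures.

H_L ≈ 4.50 m

V = 4Q/(πD²) = 1.403 m/s; V²/2g = 0.1004 m
Re = 4.53×10^5, ε/D = 1.46×10^-5 → f = 0.01345 (Haaland)
Major: h_f = f(L/D)·V²/2g = 0.01345·2807·0.1004 = 3.790 m
Minor: ΣK = 7.06; h_m = ΣK·V²/2g = 0.7086 m
Total H_L = 3.790 + 0.7086 = 4.499 m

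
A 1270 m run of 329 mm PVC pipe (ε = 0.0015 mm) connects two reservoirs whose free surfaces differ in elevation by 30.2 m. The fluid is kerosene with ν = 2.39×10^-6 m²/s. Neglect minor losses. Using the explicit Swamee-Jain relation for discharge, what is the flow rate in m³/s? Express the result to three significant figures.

Q ≈ 0.288 m³/s

Swamee-Jain (Type II): Q = -0.965·√(gD⁵h_f/L)·ln[ε/(3.7D) + √(3.17ν²L/(gD³h_f))]
√(gD⁵h_f/L) = √(9.81·0.329⁵·30.2/1270) = 0.02999
ε/(3.7D) = 1.23×10^-6; √(3.17ν²L/(gD³h_f)) = 4.67×10^-5
Q = -0.965·0.02999·ln(4.792×10^-5) = 0.2878 m³/s
Check: V = 3.39 m/s, Re = 4.66×10^5, f = 0.01333, h_f = 30.1 m ≈ 30.2 m ✓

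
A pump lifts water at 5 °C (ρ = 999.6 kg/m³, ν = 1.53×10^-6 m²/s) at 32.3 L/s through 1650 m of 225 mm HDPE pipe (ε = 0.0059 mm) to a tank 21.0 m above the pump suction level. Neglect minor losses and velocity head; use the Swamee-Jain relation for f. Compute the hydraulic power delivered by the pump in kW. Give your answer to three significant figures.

V = 4Q/(πD²) = 0.8124 m/s; Re = 1.19×10^5; ε/D = 2.62×10^-5; f = 0.01739
h_f = f(L/D)V²/2g = 4.290 m
Total head H = z + h_f = 21.0 + 4.290 = 25.29 m
P_hyd = ρgQH = 999.6·9.81·0.0323·25.29 = 8.010 kW

P_hyd ≈ 8.01 kW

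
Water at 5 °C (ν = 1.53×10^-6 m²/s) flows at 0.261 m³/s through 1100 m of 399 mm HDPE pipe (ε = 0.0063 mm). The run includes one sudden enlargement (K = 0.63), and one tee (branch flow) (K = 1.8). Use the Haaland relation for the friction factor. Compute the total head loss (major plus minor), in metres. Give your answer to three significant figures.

H_L ≈ 8.54 m

V = 4Q/(πD²) = 2.087 m/s; V²/2g = 0.2221 m
Re = 5.44×10^5, ε/D = 1.58×10^-5 → f = 0.01306 (Haaland)
Major: h_f = f(L/D)·V²/2g = 0.01306·2757·0.2221 = 7.997 m
Minor: ΣK = 2.43; h_m = ΣK·V²/2g = 0.5397 m
Total H_L = 7.997 + 0.5397 = 8.537 m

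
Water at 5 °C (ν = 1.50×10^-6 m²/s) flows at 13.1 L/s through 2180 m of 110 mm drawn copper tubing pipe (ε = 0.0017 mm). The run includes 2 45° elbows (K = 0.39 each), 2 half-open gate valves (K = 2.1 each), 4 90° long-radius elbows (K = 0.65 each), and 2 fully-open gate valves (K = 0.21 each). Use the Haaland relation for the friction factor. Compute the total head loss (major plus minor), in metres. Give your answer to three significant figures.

H_L ≈ 35.0 m

V = 4Q/(πD²) = 1.378 m/s; V²/2g = 0.09685 m
Re = 1.01×10^5, ε/D = 1.55×10^-5 → f = 0.01784 (Haaland)
Major: h_f = f(L/D)·V²/2g = 0.01784·19818·0.09685 = 34.25 m
Minor: ΣK = 8.00; h_m = ΣK·V²/2g = 0.7748 m
Total H_L = 34.25 + 0.7748 = 35.02 m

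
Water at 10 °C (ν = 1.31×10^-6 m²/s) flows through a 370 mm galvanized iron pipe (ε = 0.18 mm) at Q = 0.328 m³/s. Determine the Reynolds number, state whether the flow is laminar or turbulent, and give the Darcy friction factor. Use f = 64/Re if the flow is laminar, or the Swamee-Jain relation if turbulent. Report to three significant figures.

V = 4Q/(πD²) = 3.051 m/s
Re = VD/ν = 3.051·0.370/1.31×10^-6 = 8.62×10^5
Re > 4000 → turbulent; ε/D = 4.86×10^-4
Swamee-Jain: f = 0.01729

Re ≈ 8.62×10^5; turbulent; f ≈ 0.0173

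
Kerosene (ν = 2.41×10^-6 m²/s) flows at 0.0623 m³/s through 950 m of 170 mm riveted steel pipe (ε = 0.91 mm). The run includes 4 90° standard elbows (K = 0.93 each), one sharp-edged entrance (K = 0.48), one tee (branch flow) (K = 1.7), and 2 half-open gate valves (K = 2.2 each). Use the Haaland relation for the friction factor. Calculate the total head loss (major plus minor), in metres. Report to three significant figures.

V = 4Q/(πD²) = 2.745 m/s; V²/2g = 0.3840 m
Re = 1.94×10^5, ε/D = 0.00535 → f = 0.03149 (Haaland)
Major: h_f = f(L/D)·V²/2g = 0.03149·5588·0.3840 = 67.58 m
Minor: ΣK = 10.3; h_m = ΣK·V²/2g = 3.955 m
Total H_L = 67.58 + 3.955 = 71.53 m

H_L ≈ 71.5 m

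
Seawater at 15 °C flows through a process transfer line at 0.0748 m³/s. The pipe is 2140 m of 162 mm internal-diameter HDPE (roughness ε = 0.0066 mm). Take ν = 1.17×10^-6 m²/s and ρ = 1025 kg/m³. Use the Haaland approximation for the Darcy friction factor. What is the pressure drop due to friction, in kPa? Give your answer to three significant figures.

V = 4Q/(πD²) = 4·0.0748/(π·0.162²) = 3.629 m/s
Re = VD/ν = 3.629·0.162/1.17×10^-6 = 5.02×10^5 → turbulent
ε/D = 0.0066/162 = 4.07×10^-5
Haaland: f = 0.01355
h_f = f(L/D)V²/(2g) = 0.01355·(2140/0.162)·3.629²/(2·9.81) = 120.1 m
Δp = ρg·h_f = 1025·9.81·120.1 = 1208 kPa

Δp ≈ 1210 kPa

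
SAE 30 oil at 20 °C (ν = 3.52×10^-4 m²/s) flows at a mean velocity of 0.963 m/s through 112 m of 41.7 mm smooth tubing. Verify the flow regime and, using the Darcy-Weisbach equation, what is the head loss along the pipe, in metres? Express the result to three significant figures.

h_f ≈ 71.2 m

Re = VD/ν = 0.963·0.04170/3.52×10^-4 = 114 → laminar (Re < 2300)
f = 64/Re = 0.5610
h_f = f(L/D)V²/(2g) = 0.5610·(112/0.04170)·0.963²/(2·9.81) = 71.22 m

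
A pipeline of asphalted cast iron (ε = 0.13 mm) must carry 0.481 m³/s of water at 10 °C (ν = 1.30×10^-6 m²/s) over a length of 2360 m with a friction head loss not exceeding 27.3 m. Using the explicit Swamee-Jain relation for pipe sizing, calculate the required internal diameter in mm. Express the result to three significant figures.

Swamee-Jain (Type III): D = 0.66·[ε^1.25·(LQ²/(gh_f))^4.75 + ν·Q^9.4·(L/(gh_f))^5.2]^0.04
LQ²/(gh_f) = 2.039; L/(gh_f) = 8.812
Term 1 = ε^1.25·(…)^4.75 = 4.09×10^-4; Term 2 = ν·Q^9.4·(…)^5.2 = 1.10×10^-4
D = 0.66·(4.09×10^-4 + 1.10×10^-4)^0.04 = 0.4877 m = 488 mm
Check: V = 2.57 m/s, Re = 9.66×10^5, f = 0.01547, h_f = 25.3 m ≈ 27.3 m ✓

D ≈ 488 mm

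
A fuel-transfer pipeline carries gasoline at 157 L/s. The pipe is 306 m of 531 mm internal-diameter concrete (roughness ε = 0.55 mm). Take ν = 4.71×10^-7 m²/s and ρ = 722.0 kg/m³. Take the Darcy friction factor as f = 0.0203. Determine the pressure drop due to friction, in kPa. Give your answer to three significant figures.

V = 4Q/(πD²) = 4·0.157/(π·0.531²) = 0.7090 m/s
h_f = f(L/D)V²/(2g) = 0.02030·(306/0.531)·0.7090²/(2·9.81) = 0.2997 m
Δp = ρg·h_f = 722.0·9.81·0.2997 = 2.123 kPa

Δp ≈ 2.12 kPa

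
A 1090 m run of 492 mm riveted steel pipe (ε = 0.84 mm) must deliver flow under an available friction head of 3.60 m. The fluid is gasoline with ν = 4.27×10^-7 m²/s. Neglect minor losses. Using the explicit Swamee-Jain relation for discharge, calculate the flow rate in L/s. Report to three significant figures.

Swamee-Jain (Type II): Q = -0.965·√(gD⁵h_f/L)·ln[ε/(3.7D) + √(3.17ν²L/(gD³h_f))]
√(gD⁵h_f/L) = √(9.81·0.492⁵·3.60/1090) = 0.03056
ε/(3.7D) = 4.61×10^-4; √(3.17ν²L/(gD³h_f)) = 1.22×10^-5
Q = -0.965·0.03056·ln(4.737×10^-4) = 0.2258 m³/s
Check: V = 1.19 m/s, Re = 1.37×10^6, f = 0.02268, h_f = 3.61 m ≈ 3.60 m ✓

Q ≈ 226 L/s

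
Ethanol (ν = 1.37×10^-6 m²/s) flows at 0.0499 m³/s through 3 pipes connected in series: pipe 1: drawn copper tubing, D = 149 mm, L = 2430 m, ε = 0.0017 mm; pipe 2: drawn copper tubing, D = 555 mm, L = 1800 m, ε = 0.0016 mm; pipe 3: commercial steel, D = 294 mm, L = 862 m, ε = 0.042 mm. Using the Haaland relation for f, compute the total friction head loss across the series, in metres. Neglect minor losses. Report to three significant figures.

Pipe 1: V = 2.862 m/s, Re = 3.11×10^5, ε/D = 1.14×10^-5, f = 0.01434, h_1 = f(L/D)V²/2g = 97.61 m
Pipe 2: V = 0.2063 m/s, Re = 8.36×10^4, ε/D = 2.88×10^-6, f = 0.01852, h_2 = f(L/D)V²/2g = 0.1303 m
Pipe 3: V = 0.7350 m/s, Re = 1.58×10^5, ε/D = 1.43×10^-4, f = 0.01710, h_3 = f(L/D)V²/2g = 1.380 m
Series → Q common, losses add: H = Σh = 99.12 m

H ≈ 99.1 m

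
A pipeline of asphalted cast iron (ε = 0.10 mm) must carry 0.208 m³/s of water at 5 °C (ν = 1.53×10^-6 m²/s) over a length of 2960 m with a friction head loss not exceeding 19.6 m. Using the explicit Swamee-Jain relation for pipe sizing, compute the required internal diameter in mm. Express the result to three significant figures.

D ≈ 393 mm

Swamee-Jain (Type III): D = 0.66·[ε^1.25·(LQ²/(gh_f))^4.75 + ν·Q^9.4·(L/(gh_f))^5.2]^0.04
LQ²/(gh_f) = 0.6660; L/(gh_f) = 15.39
Term 1 = ε^1.25·(…)^4.75 = 1.45×10^-6; Term 2 = ν·Q^9.4·(…)^5.2 = 8.89×10^-7
D = 0.66·(1.45×10^-6 + 8.89×10^-7)^0.04 = 0.3929 m = 393 mm
Check: V = 1.72 m/s, Re = 4.41×10^5, f = 0.01616, h_f = 18.3 m ≈ 19.6 m ✓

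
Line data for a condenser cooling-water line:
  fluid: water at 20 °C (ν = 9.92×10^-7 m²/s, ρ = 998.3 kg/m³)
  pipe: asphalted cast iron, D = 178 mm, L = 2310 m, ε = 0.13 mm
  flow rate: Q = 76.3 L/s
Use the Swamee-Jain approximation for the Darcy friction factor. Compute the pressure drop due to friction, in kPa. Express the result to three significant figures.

V = 4Q/(πD²) = 4·0.0763/(π·0.178²) = 3.066 m/s
Re = VD/ν = 3.066·0.178/9.92×10^-7 = 5.50×10^5 → turbulent
ε/D = 0.13/178 = 7.30×10^-4
Swamee-Jain: f = 0.01901
h_f = f(L/D)V²/(2g) = 0.01901·(2310/0.178)·3.066²/(2·9.81) = 118.2 m
Δp = ρg·h_f = 998.3·9.81·118.2 = 1158 kPa

Δp ≈ 1160 kPa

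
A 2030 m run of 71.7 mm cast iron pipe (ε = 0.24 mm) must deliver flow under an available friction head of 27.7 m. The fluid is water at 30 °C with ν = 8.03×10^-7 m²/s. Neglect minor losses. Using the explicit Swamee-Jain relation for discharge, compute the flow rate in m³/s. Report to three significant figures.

Q ≈ 0.00331 m³/s

Swamee-Jain (Type II): Q = -0.965·√(gD⁵h_f/L)·ln[ε/(3.7D) + √(3.17ν²L/(gD³h_f))]
√(gD⁵h_f/L) = √(9.81·0.0717⁵·27.7/2030) = 5.036×10^-4
ε/(3.7D) = 9.05×10^-4; √(3.17ν²L/(gD³h_f)) = 2.04×10^-4
Q = -0.965·5.036×10^-4·ln(0.001108) = 0.003307 m³/s
Check: V = 0.819 m/s, Re = 7.31×10^4, f = 0.02890, h_f = 28.0 m ≈ 27.7 m ✓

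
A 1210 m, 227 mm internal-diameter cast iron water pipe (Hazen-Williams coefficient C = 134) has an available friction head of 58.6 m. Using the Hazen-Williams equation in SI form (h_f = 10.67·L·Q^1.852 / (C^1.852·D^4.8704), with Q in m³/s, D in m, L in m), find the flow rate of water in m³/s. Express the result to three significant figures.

Q ≈ 0.147 m³/s

Rearranging: Q = [h_f·C^1.852·D^4.8704 / (10.67·L)]^(1/1.852)
Q = [58.6·134^1.852·0.227^4.8704 / (10.67·1210)]^0.540 = 0.1474 m³/s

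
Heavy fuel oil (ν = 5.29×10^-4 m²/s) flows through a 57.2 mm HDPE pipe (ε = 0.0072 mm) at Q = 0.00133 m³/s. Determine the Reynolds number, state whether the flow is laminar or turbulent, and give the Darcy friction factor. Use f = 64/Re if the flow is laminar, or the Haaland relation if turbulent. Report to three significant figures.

Re ≈ 56.0; laminar; f = 64/Re ≈ 1.14

V = 4Q/(πD²) = 0.5176 m/s
Re = VD/ν = 0.5176·0.0572/5.29×10^-4 = 56.0
Re < 2300 → laminar → f = 64/Re = 1.144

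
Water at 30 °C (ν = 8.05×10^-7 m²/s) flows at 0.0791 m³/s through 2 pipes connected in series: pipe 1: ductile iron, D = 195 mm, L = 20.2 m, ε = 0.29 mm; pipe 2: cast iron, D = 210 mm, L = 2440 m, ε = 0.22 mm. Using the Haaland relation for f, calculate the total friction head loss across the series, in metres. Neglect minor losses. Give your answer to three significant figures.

H ≈ 63.6 m

Pipe 1: V = 2.649 m/s, Re = 6.42×10^5, ε/D = 0.00149, f = 0.02203, h_1 = f(L/D)V²/2g = 0.8161 m
Pipe 2: V = 2.284 m/s, Re = 5.96×10^5, ε/D = 0.00105, f = 0.02033, h_2 = f(L/D)V²/2g = 62.78 m
Series → Q common, losses add: H = Σh = 63.60 m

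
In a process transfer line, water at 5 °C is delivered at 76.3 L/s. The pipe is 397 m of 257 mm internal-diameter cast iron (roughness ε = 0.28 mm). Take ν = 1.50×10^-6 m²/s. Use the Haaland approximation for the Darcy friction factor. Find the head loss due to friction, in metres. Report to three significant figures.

V = 4Q/(πD²) = 4·0.0763/(π·0.257²) = 1.471 m/s
Re = VD/ν = 1.471·0.257/1.50×10^-6 = 2.52×10^5 → turbulent
ε/D = 0.28/257 = 0.00109
Haaland: f = 0.02104
h_f = f(L/D)V²/(2g) = 0.02104·(397/0.257)·1.471²/(2·9.81) = 3.583 m

h_f ≈ 3.58 m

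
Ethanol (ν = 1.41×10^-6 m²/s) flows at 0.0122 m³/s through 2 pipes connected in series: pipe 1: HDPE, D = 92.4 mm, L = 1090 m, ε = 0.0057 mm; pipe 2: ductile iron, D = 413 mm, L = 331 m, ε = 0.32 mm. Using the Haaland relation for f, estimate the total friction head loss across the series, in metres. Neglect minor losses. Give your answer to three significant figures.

Pipe 1: V = 1.819 m/s, Re = 1.19×10^5, ε/D = 6.17×10^-5, f = 0.01748, h_1 = f(L/D)V²/2g = 34.79 m
Pipe 2: V = 0.09107 m/s, Re = 2.67×10^4, ε/D = 7.75×10^-4, f = 0.02568, h_2 = f(L/D)V²/2g = 0.008699 m
Series → Q common, losses add: H = Σh = 34.80 m

H ≈ 34.8 m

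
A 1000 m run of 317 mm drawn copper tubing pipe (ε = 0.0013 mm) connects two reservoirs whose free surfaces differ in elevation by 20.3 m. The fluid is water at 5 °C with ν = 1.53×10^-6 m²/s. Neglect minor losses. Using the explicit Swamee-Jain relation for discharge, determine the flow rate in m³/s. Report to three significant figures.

Q ≈ 0.250 m³/s

Swamee-Jain (Type II): Q = -0.965·√(gD⁵h_f/L)·ln[ε/(3.7D) + √(3.17ν²L/(gD³h_f))]
√(gD⁵h_f/L) = √(9.81·0.317⁵·20.3/1000) = 0.02525
ε/(3.7D) = 1.11×10^-6; √(3.17ν²L/(gD³h_f)) = 3.42×10^-5
Q = -0.965·0.02525·ln(3.531×10^-5) = 0.2498 m³/s
Check: V = 3.16 m/s, Re = 6.56×10^5, f = 0.01256, h_f = 20.2 m ≈ 20.3 m ✓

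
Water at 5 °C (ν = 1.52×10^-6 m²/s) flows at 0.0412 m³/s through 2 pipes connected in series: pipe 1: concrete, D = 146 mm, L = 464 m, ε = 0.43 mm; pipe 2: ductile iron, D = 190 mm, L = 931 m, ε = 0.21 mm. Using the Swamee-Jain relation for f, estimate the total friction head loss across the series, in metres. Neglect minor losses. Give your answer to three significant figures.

H ≈ 37.7 m

Pipe 1: V = 2.461 m/s, Re = 2.36×10^5, ε/D = 0.00295, f = 0.02677, h_1 = f(L/D)V²/2g = 26.27 m
Pipe 2: V = 1.453 m/s, Re = 1.82×10^5, ε/D = 0.00111, f = 0.02172, h_2 = f(L/D)V²/2g = 11.45 m
Series → Q common, losses add: H = Σh = 37.72 m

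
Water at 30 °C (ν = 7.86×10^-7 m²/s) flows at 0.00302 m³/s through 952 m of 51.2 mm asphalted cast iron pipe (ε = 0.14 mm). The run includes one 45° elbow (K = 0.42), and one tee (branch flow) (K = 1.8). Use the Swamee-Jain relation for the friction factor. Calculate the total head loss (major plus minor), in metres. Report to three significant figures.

V = 4Q/(πD²) = 1.467 m/s; V²/2g = 0.1097 m
Re = 9.55×10^4, ε/D = 0.00273 → f = 0.02719 (Swamee-Jain)
Major: h_f = f(L/D)·V²/2g = 0.02719·18594·0.1097 = 55.44 m
Minor: ΣK = 2.22; h_m = ΣK·V²/2g = 0.2434 m
Total H_L = 55.44 + 0.2434 = 55.68 m

H_L ≈ 55.7 m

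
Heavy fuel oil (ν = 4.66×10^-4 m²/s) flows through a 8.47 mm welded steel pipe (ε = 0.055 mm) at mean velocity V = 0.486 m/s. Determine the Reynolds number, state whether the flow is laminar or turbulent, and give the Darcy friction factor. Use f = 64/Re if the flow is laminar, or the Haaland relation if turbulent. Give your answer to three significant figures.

Re = VD/ν = 0.4860·0.00847/4.66×10^-4 = 8.83
Re < 2300 → laminar → f = 64/Re = 7.245

Re ≈ 8.83; laminar; f = 64/Re ≈ 7.25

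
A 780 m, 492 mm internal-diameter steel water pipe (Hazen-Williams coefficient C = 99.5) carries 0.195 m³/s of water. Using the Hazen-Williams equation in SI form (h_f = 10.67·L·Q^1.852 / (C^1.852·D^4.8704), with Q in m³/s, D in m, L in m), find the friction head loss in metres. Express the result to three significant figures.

h_f = 10.67·780·0.195^1.852 / (99.5^1.852·0.492^4.8704) = 2.545 m

h_f ≈ 2.55 m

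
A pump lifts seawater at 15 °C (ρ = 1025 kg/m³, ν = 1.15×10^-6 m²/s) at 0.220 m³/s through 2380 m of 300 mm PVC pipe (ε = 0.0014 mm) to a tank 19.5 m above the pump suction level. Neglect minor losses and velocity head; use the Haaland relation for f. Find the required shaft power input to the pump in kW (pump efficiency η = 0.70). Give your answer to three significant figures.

P_shaft ≈ 211 kW

V = 4Q/(πD²) = 3.112 m/s; Re = 8.12×10^5; ε/D = 4.67×10^-6; f = 0.01207
h_f = f(L/D)V²/2g = 47.28 m
Total head H = z + h_f = 19.5 + 47.28 = 66.78 m
P_hyd = ρgQH = 1025·9.81·0.220·66.78 = 147.7 kW
P_shaft = P_hyd/η = 147.7/0.70 = 211.0 kW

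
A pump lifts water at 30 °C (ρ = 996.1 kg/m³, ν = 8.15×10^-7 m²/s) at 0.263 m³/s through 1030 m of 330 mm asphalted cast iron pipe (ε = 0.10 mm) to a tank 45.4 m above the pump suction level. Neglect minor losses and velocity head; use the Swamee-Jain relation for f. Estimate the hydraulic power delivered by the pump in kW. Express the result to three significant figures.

P_hyd ≈ 177 kW

V = 4Q/(πD²) = 3.075 m/s; Re = 1.25×10^6; ε/D = 3.03×10^-4; f = 0.01565
h_f = f(L/D)V²/2g = 23.54 m
Total head H = z + h_f = 45.4 + 23.54 = 68.94 m
P_hyd = ρgQH = 996.1·9.81·0.263·68.94 = 177.2 kW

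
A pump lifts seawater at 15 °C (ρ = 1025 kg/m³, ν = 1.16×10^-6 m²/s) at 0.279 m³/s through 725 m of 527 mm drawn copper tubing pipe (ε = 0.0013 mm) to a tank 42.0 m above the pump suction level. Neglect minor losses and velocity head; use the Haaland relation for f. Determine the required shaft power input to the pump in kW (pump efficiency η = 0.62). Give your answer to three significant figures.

P_shaft ≈ 197 kW

V = 4Q/(πD²) = 1.279 m/s; Re = 5.81×10^5; ε/D = 2.47×10^-6; f = 0.01275
h_f = f(L/D)V²/2g = 1.462 m
Total head H = z + h_f = 42.0 + 1.462 = 43.46 m
P_hyd = ρgQH = 1025·9.81·0.279·43.46 = 121.9 kW
P_shaft = P_hyd/η = 121.9/0.62 = 196.7 kW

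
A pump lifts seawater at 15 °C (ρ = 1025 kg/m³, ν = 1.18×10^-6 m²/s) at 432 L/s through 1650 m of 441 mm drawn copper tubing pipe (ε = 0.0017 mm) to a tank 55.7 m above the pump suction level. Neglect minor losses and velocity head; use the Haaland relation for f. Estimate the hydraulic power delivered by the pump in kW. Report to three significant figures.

P_hyd ≈ 318 kW

V = 4Q/(πD²) = 2.828 m/s; Re = 1.06×10^6; ε/D = 3.85×10^-6; f = 0.01155
h_f = f(L/D)V²/2g = 17.61 m
Total head H = z + h_f = 55.7 + 17.61 = 73.31 m
P_hyd = ρgQH = 1025·9.81·0.432·73.31 = 318.5 kW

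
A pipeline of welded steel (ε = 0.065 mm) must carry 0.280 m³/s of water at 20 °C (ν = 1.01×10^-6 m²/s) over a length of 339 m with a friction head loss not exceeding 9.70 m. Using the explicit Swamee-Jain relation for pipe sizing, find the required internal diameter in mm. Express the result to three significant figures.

D ≈ 324 mm

Swamee-Jain (Type III): D = 0.66·[ε^1.25·(LQ²/(gh_f))^4.75 + ν·Q^9.4·(L/(gh_f))^5.2]^0.04
LQ²/(gh_f) = 0.2793; L/(gh_f) = 3.563
Term 1 = ε^1.25·(…)^4.75 = 1.36×10^-8; Term 2 = ν·Q^9.4·(…)^5.2 = 4.75×10^-9
D = 0.66·(1.36×10^-8 + 4.75×10^-9)^0.04 = 0.3237 m = 324 mm
Check: V = 3.40 m/s, Re = 1.09×10^6, f = 0.01471, h_f = 9.09 m ≈ 9.70 m ✓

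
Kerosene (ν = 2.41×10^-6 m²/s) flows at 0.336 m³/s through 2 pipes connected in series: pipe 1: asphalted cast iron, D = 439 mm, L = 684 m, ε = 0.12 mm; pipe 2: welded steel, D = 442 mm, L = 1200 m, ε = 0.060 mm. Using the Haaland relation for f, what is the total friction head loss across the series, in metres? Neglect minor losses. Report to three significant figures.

H ≈ 16.3 m

Pipe 1: V = 2.220 m/s, Re = 4.04×10^5, ε/D = 2.73×10^-4, f = 0.01619, h_1 = f(L/D)V²/2g = 6.335 m
Pipe 2: V = 2.190 m/s, Re = 4.02×10^5, ε/D = 1.36×10^-4, f = 0.01500, h_2 = f(L/D)V²/2g = 9.954 m
Series → Q common, losses add: H = Σh = 16.29 m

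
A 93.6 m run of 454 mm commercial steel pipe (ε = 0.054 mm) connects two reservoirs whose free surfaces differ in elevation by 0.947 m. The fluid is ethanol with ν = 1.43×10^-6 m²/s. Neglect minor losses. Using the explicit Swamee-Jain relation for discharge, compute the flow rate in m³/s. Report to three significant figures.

Q ≈ 0.411 m³/s

Swamee-Jain (Type II): Q = -0.965·√(gD⁵h_f/L)·ln[ε/(3.7D) + √(3.17ν²L/(gD³h_f))]
√(gD⁵h_f/L) = √(9.81·0.454⁵·0.947/93.6) = 0.04375
ε/(3.7D) = 3.21×10^-5; √(3.17ν²L/(gD³h_f)) = 2.64×10^-5
Q = -0.965·0.04375·ln(5.857×10^-5) = 0.4115 m³/s
Check: V = 2.54 m/s, Re = 8.07×10^5, f = 0.01402, h_f = 0.952 m ≈ 0.947 m ✓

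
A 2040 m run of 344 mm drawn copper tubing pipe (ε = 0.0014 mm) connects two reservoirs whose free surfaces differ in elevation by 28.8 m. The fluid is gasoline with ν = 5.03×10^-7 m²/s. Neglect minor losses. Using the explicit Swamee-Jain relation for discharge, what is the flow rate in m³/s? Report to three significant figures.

Swamee-Jain (Type II): Q = -0.965·√(gD⁵h_f/L)·ln[ε/(3.7D) + √(3.17ν²L/(gD³h_f))]
√(gD⁵h_f/L) = √(9.81·0.344⁵·28.8/2040) = 0.02583
ε/(3.7D) = 1.10×10^-6; √(3.17ν²L/(gD³h_f)) = 1.19×10^-5
Q = -0.965·0.02583·ln(1.303×10^-5) = 0.2804 m³/s
Check: V = 3.02 m/s, Re = 2.06×10^6, f = 0.01047, h_f = 28.8 m ≈ 28.8 m ✓

Q ≈ 0.280 m³/s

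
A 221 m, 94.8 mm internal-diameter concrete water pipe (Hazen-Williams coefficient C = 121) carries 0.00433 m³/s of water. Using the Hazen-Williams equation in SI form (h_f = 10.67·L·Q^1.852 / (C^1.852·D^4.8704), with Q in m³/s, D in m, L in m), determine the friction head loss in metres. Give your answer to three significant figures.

h_f ≈ 1.32 m

h_f = 10.67·221·0.00433^1.852 / (121^1.852·0.0948^4.8704) = 1.322 m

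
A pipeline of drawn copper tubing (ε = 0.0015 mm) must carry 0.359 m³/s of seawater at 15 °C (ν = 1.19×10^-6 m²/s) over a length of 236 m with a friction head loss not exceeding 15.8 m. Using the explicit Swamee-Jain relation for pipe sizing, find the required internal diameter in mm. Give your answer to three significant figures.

Swamee-Jain (Type III): D = 0.66·[ε^1.25·(LQ²/(gh_f))^4.75 + ν·Q^9.4·(L/(gh_f))^5.2]^0.04
LQ²/(gh_f) = 0.1962; L/(gh_f) = 1.523
Term 1 = ε^1.25·(…)^4.75 = 2.30×10^-11; Term 2 = ν·Q^9.4·(…)^5.2 = 6.96×10^-10
D = 0.66·(2.30×10^-11 + 6.96×10^-10)^0.04 = 0.2843 m = 284 mm
Check: V = 5.65 m/s, Re = 1.35×10^6, f = 0.01120, h_f = 15.1 m ≈ 15.8 m ✓

D ≈ 284 mm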